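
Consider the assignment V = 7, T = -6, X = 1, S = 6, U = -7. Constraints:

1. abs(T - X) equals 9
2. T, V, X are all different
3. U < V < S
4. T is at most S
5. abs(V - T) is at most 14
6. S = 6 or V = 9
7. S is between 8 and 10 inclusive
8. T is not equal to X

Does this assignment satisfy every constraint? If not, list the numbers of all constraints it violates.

Constraints 1, 3, and 7 do not hold.

1. abs(-6 - 1) = 7, not 9  FAIL
2. values -6, 7, 1 are pairwise distinct  OK
3. values -7, 7, 6; V = 7 is not < S = 6  FAIL
4. T = -6, S = 6; -6 ≤ 6  OK
5. abs(7 - (-6)) = 13; 13 ≤ 14  OK
6. S = 6 = 6 (first disjunct)  OK
7. S = 6 is outside [8, 10]  FAIL
8. T = -6, X = 1; distinct  OK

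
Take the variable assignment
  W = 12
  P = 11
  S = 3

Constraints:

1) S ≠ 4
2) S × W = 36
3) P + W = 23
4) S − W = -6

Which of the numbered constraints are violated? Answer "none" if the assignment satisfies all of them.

1) S = 3, and 3 ≠ 4 — OK.
2) S × W = 3 × 12 = 36 — OK.
3) P + W = 11 + 12 = 23 — OK.
4) S − W = 3 − 12 = -9, not -6 — violated.

No — constraint 4 is not satisfied.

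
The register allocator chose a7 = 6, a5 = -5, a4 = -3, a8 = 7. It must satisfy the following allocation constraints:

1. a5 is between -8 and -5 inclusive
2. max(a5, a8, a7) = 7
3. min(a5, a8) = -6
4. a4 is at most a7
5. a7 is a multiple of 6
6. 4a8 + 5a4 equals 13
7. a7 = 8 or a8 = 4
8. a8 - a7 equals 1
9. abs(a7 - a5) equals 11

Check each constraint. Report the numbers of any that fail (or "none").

1. a5 = -5 lies in [-8, -5] — OK.
2. max(-5, 7, 6) = 7 — OK.
3. min(-5, 7) = -5, not -6 — violated.
4. a4 = -3, a7 = 6; -3 ≤ 6 — OK.
5. 6 / 6 = 1, so 6 divides 6 — OK.
6. 4a8 + 5a4 = 4(7) + 5(-3) = 13 — OK.
7. a7 = 6 ≠ 8 and a8 = 7 ≠ 4; both disjuncts false — violated.
8. a8 - a7 = 7 - 6 = 1 — OK.
9. abs(6 - (-5)) = 11 — OK.

The assignment fails constraints 3, 7.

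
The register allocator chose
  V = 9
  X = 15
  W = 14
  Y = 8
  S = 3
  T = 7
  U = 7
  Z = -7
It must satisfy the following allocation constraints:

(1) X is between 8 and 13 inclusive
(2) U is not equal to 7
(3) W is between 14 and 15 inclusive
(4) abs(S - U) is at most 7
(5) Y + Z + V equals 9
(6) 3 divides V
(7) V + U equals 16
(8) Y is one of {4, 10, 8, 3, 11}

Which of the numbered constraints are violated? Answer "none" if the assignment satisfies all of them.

(1) X = 15 is outside [8, 13] — fails.
(2) U = 7, but 7 is required to differ — fails.
(3) W = 14 lies in [14, 15] — holds.
(4) abs(3 - 7) = 4; 4 ≤ 7 — holds.
(5) Y + Z + V = 8 + (-7) + 9 = 10, not 9 — fails.
(6) 9 / 3 = 3, so 3 divides 9 — holds.
(7) V + U = 9 + 7 = 16 — holds.
(8) Y = 8 is in {4, 10, 8, 3, 11} — holds.

The assignment fails constraints 1, 2, 5.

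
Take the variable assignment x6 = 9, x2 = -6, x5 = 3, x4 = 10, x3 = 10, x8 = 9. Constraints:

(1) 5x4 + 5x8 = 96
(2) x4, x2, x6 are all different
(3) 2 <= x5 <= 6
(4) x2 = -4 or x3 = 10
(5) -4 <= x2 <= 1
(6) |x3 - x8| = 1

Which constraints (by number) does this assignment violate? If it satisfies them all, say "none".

Violated: 1, 5.

(1) 5x4 + 5x8 = 5(10) + 5(9) = 95, not 96 — does not hold.
(2) values 10, -6, 9 are pairwise distinct — holds.
(3) x5 = 3 lies in [2, 6] — holds.
(4) x2 = -6 ≠ -4, but x3 = 10 = 10 (second disjunct) — holds.
(5) x2 = -6 is outside [-4, 1] — does not hold.
(6) |10 - 9| = 1 — holds.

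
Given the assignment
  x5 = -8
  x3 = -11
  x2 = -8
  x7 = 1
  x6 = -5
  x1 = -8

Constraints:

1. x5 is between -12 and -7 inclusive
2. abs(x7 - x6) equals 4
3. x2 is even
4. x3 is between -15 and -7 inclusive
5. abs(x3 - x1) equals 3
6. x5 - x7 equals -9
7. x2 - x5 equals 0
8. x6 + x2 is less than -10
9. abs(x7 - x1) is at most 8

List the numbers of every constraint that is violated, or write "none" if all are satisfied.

Constraints 2, 9 do not hold.

1. x5 = -8 lies in [-12, -7] — satisfied.
2. abs(1 - (-5)) = 6, not 4 — violated.
3. x2 = -8 is even — satisfied.
4. x3 = -11 lies in [-15, -7] — satisfied.
5. abs(-11 - (-8)) = 3 — satisfied.
6. x5 - x7 = -8 - 1 = -9 — satisfied.
7. x2 - x5 = -8 - (-8) = 0 — satisfied.
8. x6 + x2 = -5 + (-8) = -13; -13 < -10 — satisfied.
9. abs(1 - (-8)) = 9; 9 > 8, exceeds bound 8 — violated.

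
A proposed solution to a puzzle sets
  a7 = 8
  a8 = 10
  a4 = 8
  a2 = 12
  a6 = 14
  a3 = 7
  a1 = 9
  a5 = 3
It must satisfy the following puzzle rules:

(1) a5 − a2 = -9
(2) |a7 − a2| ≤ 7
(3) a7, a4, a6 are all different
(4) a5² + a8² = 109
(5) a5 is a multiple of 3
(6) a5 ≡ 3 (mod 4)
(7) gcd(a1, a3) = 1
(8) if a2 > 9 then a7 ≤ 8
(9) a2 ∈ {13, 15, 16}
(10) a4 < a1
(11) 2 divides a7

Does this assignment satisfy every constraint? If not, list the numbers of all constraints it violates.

Constraints 3, 9 do not hold.

(1) a5 − a2 = 3 − 12 = -9  yes
(2) |8 − 12| = 4; 4 ≤ 7  yes
(3) a7 = a4 = 8, not all different  no
(4) a5² + a8² = 3² + 10² = 9 + 100 = 109  yes
(5) 3 / 3 = 1, so 3 divides 3  yes
(6) 3 mod 4 = 3  yes
(7) gcd(9, 7) = 1  yes
(8) a2 = 12 > 9, so we need a7 ≤ 8; a7 = 8 ≤ 8  yes
(9) a2 = 12 is not in {13, 15, 16}  no
(10) a4 = 8, a1 = 9; 8 < 9  yes
(11) 8 / 2 = 4, so 2 divides 8  yes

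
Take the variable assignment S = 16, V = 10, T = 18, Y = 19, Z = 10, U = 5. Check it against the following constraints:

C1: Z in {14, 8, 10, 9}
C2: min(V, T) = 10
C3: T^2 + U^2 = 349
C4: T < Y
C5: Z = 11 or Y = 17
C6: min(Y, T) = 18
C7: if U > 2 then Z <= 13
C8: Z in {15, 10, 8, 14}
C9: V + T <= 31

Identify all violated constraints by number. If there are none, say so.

C1: Z = 10 is in {14, 8, 10, 9} — holds.
C2: min(10, 18) = 10 — holds.
C3: T^2 + U^2 = 18^2 + 5^2 = 324 + 25 = 349 — holds.
C4: T = 18, Y = 19; 18 < 19 — holds.
C5: Z = 10 ≠ 11 and Y = 19 ≠ 17; both disjuncts false — fails.
C6: min(19, 18) = 18 — holds.
C7: U = 5 > 2, so we need Z ≤ 13; Z = 10 ≤ 13 — holds.
C8: Z = 10 is in {15, 10, 8, 14} — holds.
C9: V + T = 10 + 18 = 28; 28 ≤ 31 — holds.

The assignment fails constraint 5.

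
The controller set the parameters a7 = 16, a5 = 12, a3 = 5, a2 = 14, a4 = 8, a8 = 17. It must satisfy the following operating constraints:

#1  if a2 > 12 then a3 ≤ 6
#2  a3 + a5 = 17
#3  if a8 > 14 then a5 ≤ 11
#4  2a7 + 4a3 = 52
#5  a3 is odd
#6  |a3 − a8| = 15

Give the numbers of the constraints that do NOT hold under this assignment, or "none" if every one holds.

Constraints 3, 6 are violated.

#1 a2 = 14 > 12, so we need a3 ≤ 6; a3 = 5 ≤ 6 — satisfied.
#2 a3 + a5 = 5 + 12 = 17 — satisfied.
#3 a8 = 17 > 14, so we need a5 ≤ 11; but a5 = 12 > 11 — violated.
#4 2a7 + 4a3 = 2(16) + 4(5) = 52 — satisfied.
#5 a3 = 5 is odd — satisfied.
#6 |5 − 17| = 12, not 15 — violated.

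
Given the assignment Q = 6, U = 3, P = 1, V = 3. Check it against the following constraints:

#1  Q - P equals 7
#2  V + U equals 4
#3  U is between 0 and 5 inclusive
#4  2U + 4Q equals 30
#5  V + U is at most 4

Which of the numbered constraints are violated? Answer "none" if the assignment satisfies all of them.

#1 Q - P = 6 - 1 = 5, not 7 — violated.
#2 V + U = 3 + 3 = 6, not 4 — violated.
#3 U = 3 lies in [0, 5] — satisfied.
#4 2U + 4Q = 2(3) + 4(6) = 30 — satisfied.
#5 V + U = 3 + 3 = 6; 6 > 4, bound 4 not met — violated.

Constraints 1, 2, 5 do not hold.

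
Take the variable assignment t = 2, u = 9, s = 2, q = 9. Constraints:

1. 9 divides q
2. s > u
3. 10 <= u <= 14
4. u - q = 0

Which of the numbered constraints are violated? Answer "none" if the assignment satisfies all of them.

Violated: 2, 3.

1. 9 / 9 = 1, so 9 divides 9 — OK.
2. s = 2, u = 9; 2 ≤ 9 (want >) — violated.
3. u = 9 is outside [10, 14] — violated.
4. u - q = 9 - 9 = 0 — OK.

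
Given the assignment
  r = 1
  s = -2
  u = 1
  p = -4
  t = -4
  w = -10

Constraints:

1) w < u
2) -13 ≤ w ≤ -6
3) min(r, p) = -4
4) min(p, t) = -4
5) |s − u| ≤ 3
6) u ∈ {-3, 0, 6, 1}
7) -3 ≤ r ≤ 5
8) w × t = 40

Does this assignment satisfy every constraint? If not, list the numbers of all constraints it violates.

1) w = -10, u = 1; -10 < 1 — satisfied.
2) w = -10 lies in [-13, -6] — satisfied.
3) min(1, -4) = -4 — satisfied.
4) min(-4, -4) = -4 — satisfied.
5) |-2 − 1| = 3; 3 ≤ 3 — satisfied.
6) u = 1 is in {-3, 0, 6, 1} — satisfied.
7) r = 1 lies in [-3, 5] — satisfied.
8) w × t = -10 × (-4) = 40 — satisfied.

The assignment satisfies every constraint.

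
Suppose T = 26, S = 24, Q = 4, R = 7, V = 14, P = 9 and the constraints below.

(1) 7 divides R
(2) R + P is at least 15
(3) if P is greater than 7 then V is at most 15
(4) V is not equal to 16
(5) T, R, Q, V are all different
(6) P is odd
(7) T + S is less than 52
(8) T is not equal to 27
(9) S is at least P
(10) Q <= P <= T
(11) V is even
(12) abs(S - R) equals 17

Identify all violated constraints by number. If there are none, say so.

Yes — all constraints hold.

(1) 7 / 7 = 1, so 7 divides 7 — satisfied.
(2) R + P = 7 + 9 = 16; 16 ≥ 15 — satisfied.
(3) P = 9 > 7, so we need V ≤ 15; V = 14 ≤ 15 — satisfied.
(4) V = 14, and 14 ≠ 16 — satisfied.
(5) values 26, 7, 4, 14 are pairwise distinct — satisfied.
(6) P = 9 is odd — satisfied.
(7) T + S = 26 + 24 = 50; 50 < 52 — satisfied.
(8) T = 26, and 26 ≠ 27 — satisfied.
(9) S = 24, P = 9; 24 ≥ 9 — satisfied.
(10) values 4 <= 9 <= 26 — satisfied.
(11) V = 14 is even — satisfied.
(12) abs(24 - 7) = 17 — satisfied.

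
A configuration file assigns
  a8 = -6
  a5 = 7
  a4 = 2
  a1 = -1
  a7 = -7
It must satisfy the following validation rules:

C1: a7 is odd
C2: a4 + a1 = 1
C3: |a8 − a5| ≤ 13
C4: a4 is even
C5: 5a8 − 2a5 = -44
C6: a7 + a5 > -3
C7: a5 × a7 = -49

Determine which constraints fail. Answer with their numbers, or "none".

C1: a7 = -7 is odd — holds.
C2: a4 + a1 = 2 + (-1) = 1 — holds.
C3: |-6 − 7| = 13; 13 ≤ 13 — holds.
C4: a4 = 2 is even — holds.
C5: 5a8 − 2a5 = 5(-6) − 2(7) = -44 — holds.
C6: a7 + a5 = -7 + 7 = 0; 0 > -3 — holds.
C7: a5 × a7 = 7 × (-7) = -49 — holds.

No violations.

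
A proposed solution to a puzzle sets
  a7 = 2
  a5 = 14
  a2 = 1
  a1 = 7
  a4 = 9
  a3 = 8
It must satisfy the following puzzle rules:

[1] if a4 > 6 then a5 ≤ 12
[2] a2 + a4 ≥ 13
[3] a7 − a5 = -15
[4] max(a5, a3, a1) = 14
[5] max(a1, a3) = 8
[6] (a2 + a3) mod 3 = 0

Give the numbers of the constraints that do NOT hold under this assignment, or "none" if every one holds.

Constraints 1, 2, and 3 do not hold.

[1] a4 = 9 > 6, so we need a5 ≤ 12; but a5 = 14 > 12  false
[2] a2 + a4 = 1 + 9 = 10; 10 < 13, bound 13 not met  false
[3] a7 − a5 = 2 − 14 = -12, not -15  false
[4] max(14, 8, 7) = 14  true
[5] max(7, 8) = 8  true
[6] a2 + a3 = 9; 9 mod 3 = 0  true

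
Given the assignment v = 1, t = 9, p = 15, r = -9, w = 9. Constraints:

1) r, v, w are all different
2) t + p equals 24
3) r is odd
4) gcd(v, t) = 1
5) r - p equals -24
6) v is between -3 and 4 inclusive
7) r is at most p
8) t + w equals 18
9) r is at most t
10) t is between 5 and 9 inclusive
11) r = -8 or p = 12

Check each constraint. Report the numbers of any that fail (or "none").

Constraint 11 is violated.

1) values -9, 1, 9 are pairwise distinct — holds.
2) t + p = 9 + 15 = 24 — holds.
3) r = -9 is odd — holds.
4) gcd(1, 9) = 1 — holds.
5) r - p = -9 - 15 = -24 — holds.
6) v = 1 lies in [-3, 4] — holds.
7) r = -9, p = 15; -9 ≤ 15 — holds.
8) t + w = 9 + 9 = 18 — holds.
9) r = -9, t = 9; -9 ≤ 9 — holds.
10) t = 9 lies in [5, 9] — holds.
11) r = -9 ≠ -8 and p = 15 ≠ 12; both disjuncts false — does not hold.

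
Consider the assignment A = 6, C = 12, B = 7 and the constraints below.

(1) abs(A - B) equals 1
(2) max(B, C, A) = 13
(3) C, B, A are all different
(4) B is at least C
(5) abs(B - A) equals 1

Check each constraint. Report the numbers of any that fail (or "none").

Constraints 2 and 4 are violated.

(1) abs(6 - 7) = 1  ✓
(2) max(7, 12, 6) = 12, not 13  ✗
(3) values 12, 7, 6 are pairwise distinct  ✓
(4) B = 7, C = 12; 7 < 12 (want ≥)  ✗
(5) abs(7 - 6) = 1  ✓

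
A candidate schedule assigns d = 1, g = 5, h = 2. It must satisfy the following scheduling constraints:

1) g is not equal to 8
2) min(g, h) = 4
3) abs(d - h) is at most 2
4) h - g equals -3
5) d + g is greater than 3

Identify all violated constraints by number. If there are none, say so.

1) g = 5, and 5 ≠ 8  holds
2) min(5, 2) = 2, not 4  fails
3) abs(1 - 2) = 1; 1 ≤ 2  holds
4) h - g = 2 - 5 = -3  holds
5) d + g = 1 + 5 = 6; 6 > 3  holds

Violated: 2.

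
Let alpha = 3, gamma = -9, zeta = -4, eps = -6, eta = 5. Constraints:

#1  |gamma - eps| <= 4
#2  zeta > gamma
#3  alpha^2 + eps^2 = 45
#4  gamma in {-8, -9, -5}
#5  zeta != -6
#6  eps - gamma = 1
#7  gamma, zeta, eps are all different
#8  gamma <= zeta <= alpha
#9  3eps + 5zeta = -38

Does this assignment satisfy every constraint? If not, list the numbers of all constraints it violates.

The assignment fails constraint 6.

#1 |-9 - (-6)| = 3; 3 ≤ 4 — holds.
#2 zeta = -4, gamma = -9; -4 > -9 — holds.
#3 alpha^2 + eps^2 = 3^2 + (-6)^2 = 9 + 36 = 45 — holds.
#4 gamma = -9 is in {-8, -9, -5} — holds.
#5 zeta = -4, and -4 ≠ -6 — holds.
#6 eps - gamma = -6 - (-9) = 3, not 1 — does not hold.
#7 values -9, -4, -6 are pairwise distinct — holds.
#8 values -9 <= -4 <= 3 — holds.
#9 3eps + 5zeta = 3(-6) + 5(-4) = -38 — holds.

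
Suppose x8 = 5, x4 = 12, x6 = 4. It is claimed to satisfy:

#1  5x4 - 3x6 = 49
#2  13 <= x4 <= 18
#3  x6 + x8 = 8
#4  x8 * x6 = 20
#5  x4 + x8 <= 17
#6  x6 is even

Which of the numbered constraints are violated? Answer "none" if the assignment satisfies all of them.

#1 5x4 - 3x6 = 5(12) - 3(4) = 48, not 49  false
#2 x4 = 12 is outside [13, 18]  false
#3 x6 + x8 = 4 + 5 = 9, not 8  false
#4 x8 * x6 = 5 * 4 = 20  true
#5 x4 + x8 = 12 + 5 = 17; 17 ≤ 17  true
#6 x6 = 4 is even  true

Constraints 1, 2, and 3 are violated.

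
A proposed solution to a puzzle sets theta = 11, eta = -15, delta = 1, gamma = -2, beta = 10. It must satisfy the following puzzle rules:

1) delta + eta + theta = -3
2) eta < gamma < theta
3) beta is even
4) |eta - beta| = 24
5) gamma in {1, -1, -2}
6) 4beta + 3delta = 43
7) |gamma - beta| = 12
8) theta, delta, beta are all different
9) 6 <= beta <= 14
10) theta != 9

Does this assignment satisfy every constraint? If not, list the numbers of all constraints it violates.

1) delta + eta + theta = 1 + (-15) + 11 = -3 — satisfied.
2) values -15 < -2 < 11 — satisfied.
3) beta = 10 is even — satisfied.
4) |-15 - 10| = 25, not 24 — violated.
5) gamma = -2 is in {1, -1, -2} — satisfied.
6) 4beta + 3delta = 4(10) + 3(1) = 43 — satisfied.
7) |-2 - 10| = 12 — satisfied.
8) values 11, 1, 10 are pairwise distinct — satisfied.
9) beta = 10 lies in [6, 14] — satisfied.
10) theta = 11, and 11 ≠ 9 — satisfied.

No — constraint 4 is not satisfied.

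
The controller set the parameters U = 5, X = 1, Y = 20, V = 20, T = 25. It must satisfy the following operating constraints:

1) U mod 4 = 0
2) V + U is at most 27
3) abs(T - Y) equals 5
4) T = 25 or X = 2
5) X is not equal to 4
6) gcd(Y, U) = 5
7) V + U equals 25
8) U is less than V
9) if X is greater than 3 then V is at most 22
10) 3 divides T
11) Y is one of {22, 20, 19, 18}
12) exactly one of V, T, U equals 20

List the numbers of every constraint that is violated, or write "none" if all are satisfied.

1) 5 mod 4 = 1, not 0  fails
2) V + U = 20 + 5 = 25; 25 ≤ 27  holds
3) abs(25 - 20) = 5  holds
4) T = 25 = 25 (first disjunct)  holds
5) X = 1, and 1 ≠ 4  holds
6) gcd(20, 5) = 5  holds
7) V + U = 20 + 5 = 25  holds
8) U = 5, V = 20; 5 < 20  holds
9) X = 1, not > 3; antecedent false, conditional vacuously true  holds
10) 25 = 3*8 + 1, so 3 does not divide 25  fails
11) Y = 20 is in {22, 20, 19, 18}  holds
12) V=20, T=25, U=5; 1 of them equals 20  holds

The assignment fails constraints 1 and 10.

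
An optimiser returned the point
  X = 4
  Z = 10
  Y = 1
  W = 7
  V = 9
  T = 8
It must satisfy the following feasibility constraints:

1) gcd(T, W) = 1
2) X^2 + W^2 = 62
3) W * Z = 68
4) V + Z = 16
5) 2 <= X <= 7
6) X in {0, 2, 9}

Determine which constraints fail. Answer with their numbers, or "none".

Violated: 2, 3, 4, and 6.

1) gcd(8, 7) = 1  true
2) X^2 + W^2 = 4^2 + 7^2 = 16 + 49 = 65, not 62  false
3) W * Z = 7 * 10 = 70, not 68  false
4) V + Z = 9 + 10 = 19, not 16  false
5) X = 4 lies in [2, 7]  true
6) X = 4 is not in {0, 2, 9}  false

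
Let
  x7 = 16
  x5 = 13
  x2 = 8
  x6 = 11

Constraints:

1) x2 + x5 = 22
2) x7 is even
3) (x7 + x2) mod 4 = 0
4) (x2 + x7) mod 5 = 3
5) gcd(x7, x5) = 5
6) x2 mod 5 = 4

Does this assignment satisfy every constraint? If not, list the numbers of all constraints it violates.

1) x2 + x5 = 8 + 13 = 21, not 22  no
2) x7 = 16 is even  yes
3) x7 + x2 = 24; 24 mod 4 = 0  yes
4) x2 + x7 = 24; 24 mod 5 = 4, not 3  no
5) gcd(16, 13) = 1, not 5  no
6) 8 mod 5 = 3, not 4  no

Violated: 1, 4, 5, 6.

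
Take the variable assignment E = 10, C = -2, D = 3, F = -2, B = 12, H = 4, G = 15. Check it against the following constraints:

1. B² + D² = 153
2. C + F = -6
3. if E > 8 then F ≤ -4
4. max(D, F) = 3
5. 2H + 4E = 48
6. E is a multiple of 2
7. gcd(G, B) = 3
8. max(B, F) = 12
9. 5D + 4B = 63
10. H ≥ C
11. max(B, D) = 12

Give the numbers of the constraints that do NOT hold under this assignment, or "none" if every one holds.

No — constraints 2 and 3 are not satisfied.

1. B² + D² = 12² + 3² = 144 + 9 = 153  holds
2. C + F = -2 + (-2) = -4, not -6  fails
3. E = 10 > 8, so we need F ≤ -4; but F = -2 > -4  fails
4. max(3, -2) = 3  holds
5. 2H + 4E = 2(4) + 4(10) = 48  holds
6. 10 / 2 = 5, so 2 divides 10  holds
7. gcd(15, 12) = 3  holds
8. max(12, -2) = 12  holds
9. 5D + 4B = 5(3) + 4(12) = 63  holds
10. H = 4, C = -2; 4 ≥ -2  holds
11. max(12, 3) = 12  holds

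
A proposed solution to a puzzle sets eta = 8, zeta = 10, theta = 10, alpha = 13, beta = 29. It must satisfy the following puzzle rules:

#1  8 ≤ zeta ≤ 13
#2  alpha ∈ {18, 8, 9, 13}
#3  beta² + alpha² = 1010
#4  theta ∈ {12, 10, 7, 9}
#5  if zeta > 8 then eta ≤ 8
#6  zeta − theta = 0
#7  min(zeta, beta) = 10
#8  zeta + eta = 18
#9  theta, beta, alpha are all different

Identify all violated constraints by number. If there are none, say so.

#1 zeta = 10 lies in [8, 13] — satisfied.
#2 alpha = 13 is in {18, 8, 9, 13} — satisfied.
#3 beta² + alpha² = 29² + 13² = 841 + 169 = 1010 — satisfied.
#4 theta = 10 is in {12, 10, 7, 9} — satisfied.
#5 zeta = 10 > 8, so we need eta ≤ 8; eta = 8 ≤ 8 — satisfied.
#6 zeta − theta = 10 − 10 = 0 — satisfied.
#7 min(10, 29) = 10 — satisfied.
#8 zeta + eta = 10 + 8 = 18 — satisfied.
#9 values 10, 29, 13 are pairwise distinct — satisfied.

No violations.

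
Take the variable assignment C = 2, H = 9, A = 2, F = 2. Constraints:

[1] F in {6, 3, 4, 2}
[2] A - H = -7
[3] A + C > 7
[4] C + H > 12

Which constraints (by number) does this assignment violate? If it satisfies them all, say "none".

No — constraints 3, 4 are not satisfied.

[1] F = 2 is in {6, 3, 4, 2} — OK.
[2] A - H = 2 - 9 = -7 — OK.
[3] A + C = 2 + 2 = 4; 4 ≤ 7, bound 7 not met — violated.
[4] C + H = 2 + 9 = 11; 11 ≤ 12, bound 12 not met — violated.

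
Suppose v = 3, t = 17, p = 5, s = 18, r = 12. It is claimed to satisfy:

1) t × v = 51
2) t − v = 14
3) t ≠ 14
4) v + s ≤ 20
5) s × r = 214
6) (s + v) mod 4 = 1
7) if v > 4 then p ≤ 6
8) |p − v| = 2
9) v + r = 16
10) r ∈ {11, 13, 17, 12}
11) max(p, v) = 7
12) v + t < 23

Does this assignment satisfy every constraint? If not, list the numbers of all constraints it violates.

1) t × v = 17 × 3 = 51 — holds.
2) t − v = 17 − 3 = 14 — holds.
3) t = 17, and 17 ≠ 14 — holds.
4) v + s = 3 + 18 = 21; 21 > 20, bound 20 not met — does not hold.
5) s × r = 18 × 12 = 216, not 214 — does not hold.
6) s + v = 21; 21 mod 4 = 1 — holds.
7) v = 3, not > 4; antecedent false, conditional vacuously true — holds.
8) |5 − 3| = 2 — holds.
9) v + r = 3 + 12 = 15, not 16 — does not hold.
10) r = 12 is in {11, 13, 17, 12} — holds.
11) max(5, 3) = 5, not 7 — does not hold.
12) v + t = 3 + 17 = 20; 20 < 23 — holds.

Violated: 4, 5, 9, 11.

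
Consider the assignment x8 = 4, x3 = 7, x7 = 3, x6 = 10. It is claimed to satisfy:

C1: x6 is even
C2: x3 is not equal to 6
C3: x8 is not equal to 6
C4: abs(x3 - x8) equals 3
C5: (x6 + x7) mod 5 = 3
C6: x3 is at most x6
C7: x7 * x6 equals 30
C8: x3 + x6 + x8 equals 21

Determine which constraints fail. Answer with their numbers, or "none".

Yes — all constraints hold.

C1: x6 = 10 is even  holds
C2: x3 = 7, and 7 ≠ 6  holds
C3: x8 = 4, and 4 ≠ 6  holds
C4: abs(7 - 4) = 3  holds
C5: x6 + x7 = 13; 13 mod 5 = 3  holds
C6: x3 = 7, x6 = 10; 7 ≤ 10  holds
C7: x7 * x6 = 3 * 10 = 30  holds
C8: x3 + x6 + x8 = 7 + 10 + 4 = 21  holds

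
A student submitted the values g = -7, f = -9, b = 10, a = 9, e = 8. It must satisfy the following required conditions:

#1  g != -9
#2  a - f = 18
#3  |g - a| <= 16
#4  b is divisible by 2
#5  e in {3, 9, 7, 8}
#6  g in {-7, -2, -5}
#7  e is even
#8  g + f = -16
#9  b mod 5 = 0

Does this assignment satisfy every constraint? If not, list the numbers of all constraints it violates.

None — every constraint holds.

#1 g = -7, and -7 ≠ -9 — satisfied.
#2 a - f = 9 - (-9) = 18 — satisfied.
#3 |-7 - 9| = 16; 16 ≤ 16 — satisfied.
#4 10 / 2 = 5, so 2 divides 10 — satisfied.
#5 e = 8 is in {3, 9, 7, 8} — satisfied.
#6 g = -7 is in {-7, -2, -5} — satisfied.
#7 e = 8 is even — satisfied.
#8 g + f = -7 + (-9) = -16 — satisfied.
#9 10 mod 5 = 0 — satisfied.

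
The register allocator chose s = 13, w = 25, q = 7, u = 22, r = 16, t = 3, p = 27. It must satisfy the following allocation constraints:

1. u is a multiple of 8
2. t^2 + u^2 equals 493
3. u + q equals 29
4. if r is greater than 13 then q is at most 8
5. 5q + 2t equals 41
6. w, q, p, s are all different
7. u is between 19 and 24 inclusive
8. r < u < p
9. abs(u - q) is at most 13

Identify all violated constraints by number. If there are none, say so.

Constraints 1 and 9 do not hold.

1. 22 = 8*2 + 6, so 8 does not divide 22 — violated.
2. t^2 + u^2 = 3^2 + 22^2 = 9 + 484 = 493 — OK.
3. u + q = 22 + 7 = 29 — OK.
4. r = 16 > 13, so we need q ≤ 8; q = 7 ≤ 8 — OK.
5. 5q + 2t = 5(7) + 2(3) = 41 — OK.
6. values 25, 7, 27, 13 are pairwise distinct — OK.
7. u = 22 lies in [19, 24] — OK.
8. values 16 < 22 < 27 — OK.
9. abs(22 - 7) = 15; 15 > 13, exceeds bound 13 — violated.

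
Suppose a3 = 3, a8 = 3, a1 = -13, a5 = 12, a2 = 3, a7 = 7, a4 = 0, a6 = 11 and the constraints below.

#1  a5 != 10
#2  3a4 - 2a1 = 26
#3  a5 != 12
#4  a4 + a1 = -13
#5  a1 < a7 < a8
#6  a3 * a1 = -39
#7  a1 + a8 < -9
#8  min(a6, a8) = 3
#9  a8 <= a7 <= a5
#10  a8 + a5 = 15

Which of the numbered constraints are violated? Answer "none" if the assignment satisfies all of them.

#1 a5 = 12, and 12 ≠ 10 — holds.
#2 3a4 - 2a1 = 3(0) - 2(-13) = 26 — holds.
#3 a5 = 12, but 12 is required to differ — fails.
#4 a4 + a1 = 0 + (-13) = -13 — holds.
#5 values -13, 7, 3; a7 = 7 is not < a8 = 3 — fails.
#6 a3 * a1 = 3 * (-13) = -39 — holds.
#7 a1 + a8 = -13 + 3 = -10; -10 < -9 — holds.
#8 min(11, 3) = 3 — holds.
#9 values 3 <= 7 <= 12 — holds.
#10 a8 + a5 = 3 + 12 = 15 — holds.

Constraints 3 and 5 are violated.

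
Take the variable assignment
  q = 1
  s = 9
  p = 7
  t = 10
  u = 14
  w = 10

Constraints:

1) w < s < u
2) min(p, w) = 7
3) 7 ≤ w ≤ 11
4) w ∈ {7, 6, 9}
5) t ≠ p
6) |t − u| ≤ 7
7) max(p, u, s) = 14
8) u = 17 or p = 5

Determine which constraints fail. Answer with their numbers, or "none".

1) values 10, 9, 14; w = 10 is not < s = 9  ✘
2) min(7, 10) = 7  ✔
3) w = 10 lies in [7, 11]  ✔
4) w = 10 is not in {7, 6, 9}  ✘
5) t = 10, p = 7; distinct  ✔
6) |10 − 14| = 4; 4 ≤ 7  ✔
7) max(7, 14, 9) = 14  ✔
8) u = 14 ≠ 17 and p = 7 ≠ 5; both disjuncts false  ✘

No — constraints 1, 4, and 8 are not satisfied.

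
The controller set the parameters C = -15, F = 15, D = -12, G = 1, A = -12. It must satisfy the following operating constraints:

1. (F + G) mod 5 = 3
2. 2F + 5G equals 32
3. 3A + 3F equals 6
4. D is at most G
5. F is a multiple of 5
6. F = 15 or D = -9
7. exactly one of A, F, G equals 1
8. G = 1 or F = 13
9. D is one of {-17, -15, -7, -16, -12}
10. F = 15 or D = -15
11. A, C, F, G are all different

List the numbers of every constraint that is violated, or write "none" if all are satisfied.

1. F + G = 16; 16 mod 5 = 1, not 3 — fails.
2. 2F + 5G = 2(15) + 5(1) = 35, not 32 — fails.
3. 3A + 3F = 3(-12) + 3(15) = 9, not 6 — fails.
4. D = -12, G = 1; -12 ≤ 1 — holds.
5. 15 / 5 = 3, so 5 divides 15 — holds.
6. F = 15 = 15 (first disjunct) — holds.
7. A=-12, F=15, G=1; 1 of them equals 1 — holds.
8. G = 1 = 1 (first disjunct) — holds.
9. D = -12 is in {-17, -15, -7, -16, -12} — holds.
10. F = 15 = 15 (first disjunct) — holds.
11. values -12, -15, 15, 1 are pairwise distinct — holds.

Constraints 1, 2, 3 are violated.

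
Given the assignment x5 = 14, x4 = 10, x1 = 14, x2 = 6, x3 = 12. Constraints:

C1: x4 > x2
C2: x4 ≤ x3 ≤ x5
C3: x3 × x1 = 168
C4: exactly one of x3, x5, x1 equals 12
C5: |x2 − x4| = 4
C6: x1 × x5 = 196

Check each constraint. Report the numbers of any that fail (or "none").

No violations.

C1: x4 = 10, x2 = 6; 10 > 6  holds
C2: values 10 ≤ 12 ≤ 14  holds
C3: x3 × x1 = 12 × 14 = 168  holds
C4: x3=12, x5=14, x1=14; 1 of them equals 12  holds
C5: |6 − 10| = 4  holds
C6: x1 × x5 = 14 × 14 = 196  holds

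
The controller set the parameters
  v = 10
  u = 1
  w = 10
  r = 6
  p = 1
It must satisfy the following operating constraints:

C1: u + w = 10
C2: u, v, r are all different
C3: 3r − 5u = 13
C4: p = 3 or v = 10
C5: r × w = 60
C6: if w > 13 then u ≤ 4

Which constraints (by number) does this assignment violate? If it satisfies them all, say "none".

Constraint 1 is violated.

C1: u + w = 1 + 10 = 11, not 10 — does not hold.
C2: values 1, 10, 6 are pairwise distinct — holds.
C3: 3r − 5u = 3(6) − 5(1) = 13 — holds.
C4: p = 1 ≠ 3, but v = 10 = 10 (second disjunct) — holds.
C5: r × w = 6 × 10 = 60 — holds.
C6: w = 10, not > 13; antecedent false, conditional vacuously true — holds.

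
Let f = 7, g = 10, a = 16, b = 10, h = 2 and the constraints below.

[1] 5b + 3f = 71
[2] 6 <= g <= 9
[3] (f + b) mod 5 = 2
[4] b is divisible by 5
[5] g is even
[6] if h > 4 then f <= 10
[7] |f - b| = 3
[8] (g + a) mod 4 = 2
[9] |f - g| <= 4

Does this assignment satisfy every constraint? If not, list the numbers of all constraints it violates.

The assignment fails constraint 2.

[1] 5b + 3f = 5(10) + 3(7) = 71 — OK.
[2] g = 10 is outside [6, 9] — violated.
[3] f + b = 17; 17 mod 5 = 2 — OK.
[4] 10 / 5 = 2, so 5 divides 10 — OK.
[5] g = 10 is even — OK.
[6] h = 2, not > 4; antecedent false, conditional vacuously true — OK.
[7] |7 - 10| = 3 — OK.
[8] g + a = 26; 26 mod 4 = 2 — OK.
[9] |7 - 10| = 3; 3 ≤ 4 — OK.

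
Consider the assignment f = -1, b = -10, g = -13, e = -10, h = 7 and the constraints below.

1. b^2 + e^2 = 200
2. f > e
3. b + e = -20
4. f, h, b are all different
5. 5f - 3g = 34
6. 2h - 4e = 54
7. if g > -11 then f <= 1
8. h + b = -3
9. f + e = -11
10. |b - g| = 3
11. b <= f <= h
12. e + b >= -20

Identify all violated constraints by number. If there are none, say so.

1. b^2 + e^2 = (-10)^2 + (-10)^2 = 100 + 100 = 200  OK
2. f = -1, e = -10; -1 > -10  OK
3. b + e = -10 + (-10) = -20  OK
4. values -1, 7, -10 are pairwise distinct  OK
5. 5f - 3g = 5(-1) - 3(-13) = 34  OK
6. 2h - 4e = 2(7) - 4(-10) = 54  OK
7. g = -13, not > -11; antecedent false, conditional vacuously true  OK
8. h + b = 7 + (-10) = -3  OK
9. f + e = -1 + (-10) = -11  OK
10. |-10 - (-13)| = 3  OK
11. values -10 <= -1 <= 7  OK
12. e + b = -10 + (-10) = -20; -20 ≥ -20  OK

Yes — all constraints hold.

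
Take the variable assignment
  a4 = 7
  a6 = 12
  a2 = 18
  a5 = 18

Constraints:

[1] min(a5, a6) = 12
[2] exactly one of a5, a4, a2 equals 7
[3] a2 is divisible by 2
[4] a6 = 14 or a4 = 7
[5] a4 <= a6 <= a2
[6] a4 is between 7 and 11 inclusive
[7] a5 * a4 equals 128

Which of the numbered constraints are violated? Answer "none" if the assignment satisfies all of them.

[1] min(18, 12) = 12 — satisfied.
[2] a5=18, a4=7, a2=18; 1 of them equals 7 — satisfied.
[3] 18 / 2 = 9, so 2 divides 18 — satisfied.
[4] a6 = 12 ≠ 14, but a4 = 7 = 7 (second disjunct) — satisfied.
[5] values 7 <= 12 <= 18 — satisfied.
[6] a4 = 7 lies in [7, 11] — satisfied.
[7] a5 * a4 = 18 * 7 = 126, not 128 — violated.

Constraint 7 does not hold.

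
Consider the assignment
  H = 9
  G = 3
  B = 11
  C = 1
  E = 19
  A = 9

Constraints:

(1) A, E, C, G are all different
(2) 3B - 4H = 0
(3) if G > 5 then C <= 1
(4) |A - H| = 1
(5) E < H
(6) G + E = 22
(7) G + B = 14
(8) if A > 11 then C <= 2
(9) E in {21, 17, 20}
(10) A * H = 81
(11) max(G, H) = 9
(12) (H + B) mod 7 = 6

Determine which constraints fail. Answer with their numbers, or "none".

No — constraints 2, 4, 5, and 9 are not satisfied.

(1) values 9, 19, 1, 3 are pairwise distinct — holds.
(2) 3B - 4H = 3(11) - 4(9) = -3, not 0 — fails.
(3) G = 3, not > 5; antecedent false, conditional vacuously true — holds.
(4) |9 - 9| = 0, not 1 — fails.
(5) E = 19, H = 9; 19 ≥ 9 (want <) — fails.
(6) G + E = 3 + 19 = 22 — holds.
(7) G + B = 3 + 11 = 14 — holds.
(8) A = 9, not > 11; antecedent false, conditional vacuously true — holds.
(9) E = 19 is not in {21, 17, 20} — fails.
(10) A * H = 9 * 9 = 81 — holds.
(11) max(3, 9) = 9 — holds.
(12) H + B = 20; 20 mod 7 = 6 — holds.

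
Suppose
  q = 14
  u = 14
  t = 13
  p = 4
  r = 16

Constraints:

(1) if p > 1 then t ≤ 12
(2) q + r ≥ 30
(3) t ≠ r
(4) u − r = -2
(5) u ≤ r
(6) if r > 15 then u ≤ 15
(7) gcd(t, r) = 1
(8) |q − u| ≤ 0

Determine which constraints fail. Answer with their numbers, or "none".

(1) p = 4 > 1, so we need t ≤ 12; but t = 13 > 12 — violated.
(2) q + r = 14 + 16 = 30; 30 ≥ 30 — satisfied.
(3) t = 13, r = 16; distinct — satisfied.
(4) u − r = 14 − 16 = -2 — satisfied.
(5) u = 14, r = 16; 14 ≤ 16 — satisfied.
(6) r = 16 > 15, so we need u ≤ 15; u = 14 ≤ 15 — satisfied.
(7) gcd(13, 16) = 1 — satisfied.
(8) |14 − 14| = 0; 0 ≤ 0 — satisfied.

Constraint 1 is violated.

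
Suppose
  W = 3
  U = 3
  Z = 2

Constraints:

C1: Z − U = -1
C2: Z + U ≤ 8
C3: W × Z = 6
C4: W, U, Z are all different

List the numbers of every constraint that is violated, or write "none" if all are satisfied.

Constraint 4 is violated.

C1: Z − U = 2 − 3 = -1  ✓
C2: Z + U = 2 + 3 = 5; 5 ≤ 8  ✓
C3: W × Z = 3 × 2 = 6  ✓
C4: W = U = 3, not all different  ✗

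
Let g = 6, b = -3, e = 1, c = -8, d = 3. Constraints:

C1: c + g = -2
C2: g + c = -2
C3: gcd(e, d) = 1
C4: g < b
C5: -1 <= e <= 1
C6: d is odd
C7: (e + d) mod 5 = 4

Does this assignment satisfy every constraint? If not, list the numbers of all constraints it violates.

C1: c + g = -8 + 6 = -2  ✔
C2: g + c = 6 + (-8) = -2  ✔
C3: gcd(1, 3) = 1  ✔
C4: g = 6, b = -3; 6 ≥ -3 (want <)  ✘
C5: e = 1 lies in [-1, 1]  ✔
C6: d = 3 is odd  ✔
C7: e + d = 4; 4 mod 5 = 4  ✔

The assignment fails constraint 4.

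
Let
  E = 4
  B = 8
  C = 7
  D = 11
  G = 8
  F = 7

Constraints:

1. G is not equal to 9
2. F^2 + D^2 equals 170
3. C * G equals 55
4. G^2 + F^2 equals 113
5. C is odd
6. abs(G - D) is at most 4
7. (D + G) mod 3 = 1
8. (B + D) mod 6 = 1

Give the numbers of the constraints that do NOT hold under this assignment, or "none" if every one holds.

Violated: 3.

1. G = 8, and 8 ≠ 9  yes
2. F^2 + D^2 = 7^2 + 11^2 = 49 + 121 = 170  yes
3. C * G = 7 * 8 = 56, not 55  no
4. G^2 + F^2 = 8^2 + 7^2 = 64 + 49 = 113  yes
5. C = 7 is odd  yes
6. abs(8 - 11) = 3; 3 ≤ 4  yes
7. D + G = 19; 19 mod 3 = 1  yes
8. B + D = 19; 19 mod 6 = 1  yes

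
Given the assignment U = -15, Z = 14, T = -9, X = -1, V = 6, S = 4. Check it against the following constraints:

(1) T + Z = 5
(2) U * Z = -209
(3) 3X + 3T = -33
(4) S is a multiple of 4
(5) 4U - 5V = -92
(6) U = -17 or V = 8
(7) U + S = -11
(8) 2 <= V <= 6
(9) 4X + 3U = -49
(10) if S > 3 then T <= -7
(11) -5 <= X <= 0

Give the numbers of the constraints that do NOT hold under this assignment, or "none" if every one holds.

(1) T + Z = -9 + 14 = 5  ✔
(2) U * Z = -15 * 14 = -210, not -209  ✘
(3) 3X + 3T = 3(-1) + 3(-9) = -30, not -33  ✘
(4) 4 / 4 = 1, so 4 divides 4  ✔
(5) 4U - 5V = 4(-15) - 5(6) = -90, not -92  ✘
(6) U = -15 ≠ -17 and V = 6 ≠ 8; both disjuncts false  ✘
(7) U + S = -15 + 4 = -11  ✔
(8) V = 6 lies in [2, 6]  ✔
(9) 4X + 3U = 4(-1) + 3(-15) = -49  ✔
(10) S = 4 > 3, so we need T ≤ -7; T = -9 ≤ -7  ✔
(11) X = -1 lies in [-5, 0]  ✔

Violated: 2, 3, 5, and 6.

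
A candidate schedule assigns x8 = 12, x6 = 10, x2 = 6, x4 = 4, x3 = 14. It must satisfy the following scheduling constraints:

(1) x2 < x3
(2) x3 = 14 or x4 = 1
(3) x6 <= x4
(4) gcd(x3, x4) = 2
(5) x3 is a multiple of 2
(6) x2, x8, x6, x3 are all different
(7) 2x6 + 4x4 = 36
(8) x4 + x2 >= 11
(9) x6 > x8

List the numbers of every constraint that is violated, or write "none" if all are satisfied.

Constraints 3, 8, and 9 do not hold.

(1) x2 = 6, x3 = 14; 6 < 14  yes
(2) x3 = 14 = 14 (first disjunct)  yes
(3) x6 = 10, x4 = 4; 10 > 4 (want ≤)  no
(4) gcd(14, 4) = 2  yes
(5) 14 / 2 = 7, so 2 divides 14  yes
(6) values 6, 12, 10, 14 are pairwise distinct  yes
(7) 2x6 + 4x4 = 2(10) + 4(4) = 36  yes
(8) x4 + x2 = 4 + 6 = 10; 10 < 11, bound 11 not met  no
(9) x6 = 10, x8 = 12; 10 ≤ 12 (want >)  no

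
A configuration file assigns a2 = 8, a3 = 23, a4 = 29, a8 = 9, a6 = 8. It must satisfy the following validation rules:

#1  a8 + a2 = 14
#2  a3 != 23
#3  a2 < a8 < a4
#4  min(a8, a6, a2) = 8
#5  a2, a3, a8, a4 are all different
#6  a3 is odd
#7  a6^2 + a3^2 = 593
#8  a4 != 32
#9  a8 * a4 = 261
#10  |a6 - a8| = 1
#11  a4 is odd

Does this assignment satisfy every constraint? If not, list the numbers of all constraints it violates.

#1 a8 + a2 = 9 + 8 = 17, not 14  false
#2 a3 = 23, but 23 is required to differ  false
#3 values 8 < 9 < 29  true
#4 min(9, 8, 8) = 8  true
#5 values 8, 23, 9, 29 are pairwise distinct  true
#6 a3 = 23 is odd  true
#7 a6^2 + a3^2 = 8^2 + 23^2 = 64 + 529 = 593  true
#8 a4 = 29, and 29 ≠ 32  true
#9 a8 * a4 = 9 * 29 = 261  true
#10 |8 - 9| = 1  true
#11 a4 = 29 is odd  true

Constraints 1 and 2 are violated.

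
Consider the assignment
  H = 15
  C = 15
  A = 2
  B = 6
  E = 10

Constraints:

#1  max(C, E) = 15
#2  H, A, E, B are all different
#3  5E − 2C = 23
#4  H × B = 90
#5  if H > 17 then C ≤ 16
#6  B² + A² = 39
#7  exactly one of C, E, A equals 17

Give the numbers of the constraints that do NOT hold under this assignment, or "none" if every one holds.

Violated: 3, 6, 7.

#1 max(15, 10) = 15  yes
#2 values 15, 2, 10, 6 are pairwise distinct  yes
#3 5E − 2C = 5(10) − 2(15) = 20, not 23  no
#4 H × B = 15 × 6 = 90  yes
#5 H = 15, not > 17; antecedent false, conditional vacuously true  yes
#6 B² + A² = 6² + 2² = 36 + 4 = 40, not 39  no
#7 C=15, E=10, A=2; 0 of them equal 17, not exactly one  no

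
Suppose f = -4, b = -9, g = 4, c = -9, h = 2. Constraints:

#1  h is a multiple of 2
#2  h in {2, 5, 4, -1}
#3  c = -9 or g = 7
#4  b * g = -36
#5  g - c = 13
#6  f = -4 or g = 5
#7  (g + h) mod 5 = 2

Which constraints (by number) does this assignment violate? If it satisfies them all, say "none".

#1 2 / 2 = 1, so 2 divides 2 — satisfied.
#2 h = 2 is in {2, 5, 4, -1} — satisfied.
#3 c = -9 = -9 (first disjunct) — satisfied.
#4 b * g = -9 * 4 = -36 — satisfied.
#5 g - c = 4 - (-9) = 13 — satisfied.
#6 f = -4 = -4 (first disjunct) — satisfied.
#7 g + h = 6; 6 mod 5 = 1, not 2 — violated.

Constraint 7 is violated.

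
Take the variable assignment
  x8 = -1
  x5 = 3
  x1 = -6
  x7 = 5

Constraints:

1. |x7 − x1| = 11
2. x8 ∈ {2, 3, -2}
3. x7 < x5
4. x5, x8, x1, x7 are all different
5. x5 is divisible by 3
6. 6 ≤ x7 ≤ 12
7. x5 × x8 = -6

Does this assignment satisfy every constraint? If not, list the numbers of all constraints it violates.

No — constraints 2, 3, 6, and 7 are not satisfied.

1. |5 − (-6)| = 11  OK
2. x8 = -1 is not in {2, 3, -2}  FAIL
3. x7 = 5, x5 = 3; 5 ≥ 3 (want <)  FAIL
4. values 3, -1, -6, 5 are pairwise distinct  OK
5. 3 / 3 = 1, so 3 divides 3  OK
6. x7 = 5 is outside [6, 12]  FAIL
7. x5 × x8 = 3 × (-1) = -3, not -6  FAIL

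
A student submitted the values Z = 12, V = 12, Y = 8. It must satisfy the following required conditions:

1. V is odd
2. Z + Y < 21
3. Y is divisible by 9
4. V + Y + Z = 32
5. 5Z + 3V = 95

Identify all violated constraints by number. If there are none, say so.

1. V = 12 is even  false
2. Z + Y = 12 + 8 = 20; 20 < 21  true
3. 8 = 9×0 + 8, so 9 does not divide 8  false
4. V + Y + Z = 12 + 8 + 12 = 32  true
5. 5Z + 3V = 5(12) + 3(12) = 96, not 95  false

Constraints 1, 3, and 5 are violated.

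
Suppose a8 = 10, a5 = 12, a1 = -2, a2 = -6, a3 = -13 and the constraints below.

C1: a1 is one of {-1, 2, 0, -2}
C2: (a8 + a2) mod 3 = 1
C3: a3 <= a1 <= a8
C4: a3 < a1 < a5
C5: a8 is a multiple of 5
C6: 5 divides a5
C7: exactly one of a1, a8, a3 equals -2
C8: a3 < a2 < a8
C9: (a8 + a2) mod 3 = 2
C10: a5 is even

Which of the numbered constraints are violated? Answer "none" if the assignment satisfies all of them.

C1: a1 = -2 is in {-1, 2, 0, -2} — holds.
C2: a8 + a2 = 4; 4 mod 3 = 1 — holds.
C3: values -13 <= -2 <= 10 — holds.
C4: values -13 < -2 < 12 — holds.
C5: 10 / 5 = 2, so 5 divides 10 — holds.
C6: 12 = 5*2 + 2, so 5 does not divide 12 — does not hold.
C7: a1=-2, a8=10, a3=-13; 1 of them equals -2 — holds.
C8: values -13 < -6 < 10 — holds.
C9: a8 + a2 = 4; 4 mod 3 = 1, not 2 — does not hold.
C10: a5 = 12 is even — holds.

Violated: 6 and 9.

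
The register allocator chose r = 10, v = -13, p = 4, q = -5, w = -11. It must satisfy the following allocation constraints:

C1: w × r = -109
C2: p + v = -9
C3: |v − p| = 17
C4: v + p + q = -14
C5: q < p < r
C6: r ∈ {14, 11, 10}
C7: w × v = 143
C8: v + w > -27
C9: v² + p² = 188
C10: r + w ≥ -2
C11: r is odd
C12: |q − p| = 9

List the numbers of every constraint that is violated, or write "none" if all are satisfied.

C1: w × r = -11 × 10 = -110, not -109 — violated.
C2: p + v = 4 + (-13) = -9 — satisfied.
C3: |-13 − 4| = 17 — satisfied.
C4: v + p + q = -13 + 4 + (-5) = -14 — satisfied.
C5: values -5 < 4 < 10 — satisfied.
C6: r = 10 is in {14, 11, 10} — satisfied.
C7: w × v = -11 × (-13) = 143 — satisfied.
C8: v + w = -13 + (-11) = -24; -24 > -27 — satisfied.
C9: v² + p² = (-13)² + 4² = 169 + 16 = 185, not 188 — violated.
C10: r + w = 10 + (-11) = -1; -1 ≥ -2 — satisfied.
C11: r = 10 is even — violated.
C12: |-5 − 4| = 9 — satisfied.

Constraints 1, 9, and 11 do not hold.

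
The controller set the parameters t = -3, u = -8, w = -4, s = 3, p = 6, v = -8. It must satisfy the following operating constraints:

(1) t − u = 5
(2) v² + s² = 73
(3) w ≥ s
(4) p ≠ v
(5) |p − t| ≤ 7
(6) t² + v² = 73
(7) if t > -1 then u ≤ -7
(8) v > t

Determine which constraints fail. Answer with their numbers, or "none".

No — constraints 3, 5, and 8 are not satisfied.

(1) t − u = -3 − (-8) = 5 — OK.
(2) v² + s² = (-8)² + 3² = 64 + 9 = 73 — OK.
(3) w = -4, s = 3; -4 < 3 (want ≥) — violated.
(4) p = 6, v = -8; distinct — OK.
(5) |6 − (-3)| = 9; 9 > 7, exceeds bound 7 — violated.
(6) t² + v² = (-3)² + (-8)² = 9 + 64 = 73 — OK.
(7) t = -3, not > -1; antecedent false, conditional vacuously true — OK.
(8) v = -8, t = -3; -8 ≤ -3 (want >) — violated.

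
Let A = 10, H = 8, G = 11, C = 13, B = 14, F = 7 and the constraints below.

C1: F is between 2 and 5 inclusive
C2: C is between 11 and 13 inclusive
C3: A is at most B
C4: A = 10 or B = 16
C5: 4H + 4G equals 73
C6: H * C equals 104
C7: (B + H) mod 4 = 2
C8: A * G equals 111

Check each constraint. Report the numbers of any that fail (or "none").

C1: F = 7 is outside [2, 5] — violated.
C2: C = 13 lies in [11, 13] — satisfied.
C3: A = 10, B = 14; 10 ≤ 14 — satisfied.
C4: A = 10 = 10 (first disjunct) — satisfied.
C5: 4H + 4G = 4(8) + 4(11) = 76, not 73 — violated.
C6: H * C = 8 * 13 = 104 — satisfied.
C7: B + H = 22; 22 mod 4 = 2 — satisfied.
C8: A * G = 10 * 11 = 110, not 111 — violated.

No — constraints 1, 5, and 8 are not satisfied.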